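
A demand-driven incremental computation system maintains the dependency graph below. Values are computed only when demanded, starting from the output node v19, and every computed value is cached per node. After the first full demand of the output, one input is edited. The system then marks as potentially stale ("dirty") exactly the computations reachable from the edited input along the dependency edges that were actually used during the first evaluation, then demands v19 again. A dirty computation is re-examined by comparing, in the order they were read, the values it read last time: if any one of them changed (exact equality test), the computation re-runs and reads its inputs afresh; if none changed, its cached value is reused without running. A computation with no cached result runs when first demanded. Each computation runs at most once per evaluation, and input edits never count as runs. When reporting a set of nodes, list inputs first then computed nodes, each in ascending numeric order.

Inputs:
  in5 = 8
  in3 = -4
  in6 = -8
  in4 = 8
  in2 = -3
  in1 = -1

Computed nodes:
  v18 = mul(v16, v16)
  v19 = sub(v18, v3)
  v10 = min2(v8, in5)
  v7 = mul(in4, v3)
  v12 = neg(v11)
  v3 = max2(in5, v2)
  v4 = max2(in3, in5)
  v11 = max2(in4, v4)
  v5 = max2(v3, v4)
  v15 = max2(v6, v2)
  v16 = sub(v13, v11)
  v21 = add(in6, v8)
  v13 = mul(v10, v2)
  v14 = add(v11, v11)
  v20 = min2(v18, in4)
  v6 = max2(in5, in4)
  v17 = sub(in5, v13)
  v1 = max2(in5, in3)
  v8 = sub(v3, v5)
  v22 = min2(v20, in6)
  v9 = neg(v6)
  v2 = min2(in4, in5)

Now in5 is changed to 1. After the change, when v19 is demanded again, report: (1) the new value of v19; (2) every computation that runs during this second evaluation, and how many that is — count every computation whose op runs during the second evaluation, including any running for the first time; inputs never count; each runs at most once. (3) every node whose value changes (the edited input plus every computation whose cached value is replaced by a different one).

New value of v19: 63.
Computations that run: v2, v3, v4, v5, v8, v10, v11, v13, v19 — 9 in total.
Values that change: in5, v2, v3, v4, v5, v19.
Key observation: the cutoff stops propagation at v16 — its inputs' values are unchanged, so it reuses its cache.

First evaluation (everything demanded from the output):
  v2 = min2(8, 8) = 8
  v3 = max2(8, 8) = 8
  v4 = max2(-4, 8) = 8
  v5 = max2(8, 8) = 8
  v8 = sub(8, 8) = 0
  v10 = min2(0, 8) = 0
  v11 = max2(8, 8) = 8
  v13 = mul(0, 8) = 0
  v16 = sub(0, 8) = -8
  v18 = mul(-8, -8) = 64
  v19 = sub(64, 8) = 56

Propagation after the edit:
  v2: runs — in5 8->1; result 1.
  v3: runs — in5 8->1; v2 8->1; result 1.
  v4: runs — in5 8->1; result 1.
  v5: runs — v3 8->1; v4 8->1; result 1.
  v8: runs — v3 8->1; v5 8->1; result 0 (same value as before).
  v10: runs — in5 8->1; result 0 (same value as before).
  v11: runs — v4 8->1; result 8 (same value as before).
  v13: runs — v2 8->1; result 0 (same value as before).
  v16: checked — values it read are unchanged (v13 unchanged, v11 unchanged); reused cached -8 without running.
  v18: checked — values it read are unchanged (v16 unchanged, v16 unchanged); reused cached 64 without running.
  v19: runs — v3 8->1; result 63.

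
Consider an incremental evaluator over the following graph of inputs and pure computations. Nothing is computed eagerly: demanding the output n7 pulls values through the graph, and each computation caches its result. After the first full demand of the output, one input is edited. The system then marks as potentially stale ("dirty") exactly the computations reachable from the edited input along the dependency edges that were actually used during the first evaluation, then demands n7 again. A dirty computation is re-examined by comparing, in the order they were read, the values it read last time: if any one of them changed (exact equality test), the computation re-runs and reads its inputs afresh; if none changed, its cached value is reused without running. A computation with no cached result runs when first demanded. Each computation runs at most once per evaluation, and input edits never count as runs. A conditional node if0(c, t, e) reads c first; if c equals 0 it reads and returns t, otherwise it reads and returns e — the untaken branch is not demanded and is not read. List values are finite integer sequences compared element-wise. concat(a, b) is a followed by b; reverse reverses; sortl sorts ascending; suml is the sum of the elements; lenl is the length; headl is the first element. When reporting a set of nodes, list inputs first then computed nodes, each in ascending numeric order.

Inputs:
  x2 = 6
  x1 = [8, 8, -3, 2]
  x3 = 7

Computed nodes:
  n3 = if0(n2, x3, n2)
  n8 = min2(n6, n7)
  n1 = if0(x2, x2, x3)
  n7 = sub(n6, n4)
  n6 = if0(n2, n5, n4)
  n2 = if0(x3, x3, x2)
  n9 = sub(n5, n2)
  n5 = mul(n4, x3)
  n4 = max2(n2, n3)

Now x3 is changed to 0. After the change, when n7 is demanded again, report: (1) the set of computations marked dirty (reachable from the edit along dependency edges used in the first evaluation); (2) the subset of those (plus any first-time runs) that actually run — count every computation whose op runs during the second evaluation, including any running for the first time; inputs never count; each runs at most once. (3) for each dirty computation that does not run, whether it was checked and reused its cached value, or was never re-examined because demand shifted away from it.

Initial pass — values computed on the first demand:
  n2 = if0(x3=7 -> else branch x2) = 6
  n3 = if0(n2=6 -> else branch n2) = 6
  n4 = max2(6, 6) = 6
  n6 = if0(n2=6 -> else branch n4) = 6
  n7 = sub(6, 6) = 0

Second demand — change propagation:
  n2: re-runs because x3 7->0; new result 0.
  n3: re-runs because n2 6->0; n2 6->0; new result 0.
  n4: re-runs because n2 6->0; n3 6->0; new result 0.
  n5: newly demanded (no cache) — executes and yields 0.
  n6: re-runs because n2 6->0; n4 6->0; new result 0.
  n7: re-runs because n6 6->0; n4 6->0; new result 0 (unchanged).

The important point: the flipped condition pulls in fresh nodes; n5 runs for the first time.

Dirty set: n2, n3, n4, n6, n7.
Run set: n2, n3, n4, n5, n6, n7 (6 run).
All dirty computations ended up running.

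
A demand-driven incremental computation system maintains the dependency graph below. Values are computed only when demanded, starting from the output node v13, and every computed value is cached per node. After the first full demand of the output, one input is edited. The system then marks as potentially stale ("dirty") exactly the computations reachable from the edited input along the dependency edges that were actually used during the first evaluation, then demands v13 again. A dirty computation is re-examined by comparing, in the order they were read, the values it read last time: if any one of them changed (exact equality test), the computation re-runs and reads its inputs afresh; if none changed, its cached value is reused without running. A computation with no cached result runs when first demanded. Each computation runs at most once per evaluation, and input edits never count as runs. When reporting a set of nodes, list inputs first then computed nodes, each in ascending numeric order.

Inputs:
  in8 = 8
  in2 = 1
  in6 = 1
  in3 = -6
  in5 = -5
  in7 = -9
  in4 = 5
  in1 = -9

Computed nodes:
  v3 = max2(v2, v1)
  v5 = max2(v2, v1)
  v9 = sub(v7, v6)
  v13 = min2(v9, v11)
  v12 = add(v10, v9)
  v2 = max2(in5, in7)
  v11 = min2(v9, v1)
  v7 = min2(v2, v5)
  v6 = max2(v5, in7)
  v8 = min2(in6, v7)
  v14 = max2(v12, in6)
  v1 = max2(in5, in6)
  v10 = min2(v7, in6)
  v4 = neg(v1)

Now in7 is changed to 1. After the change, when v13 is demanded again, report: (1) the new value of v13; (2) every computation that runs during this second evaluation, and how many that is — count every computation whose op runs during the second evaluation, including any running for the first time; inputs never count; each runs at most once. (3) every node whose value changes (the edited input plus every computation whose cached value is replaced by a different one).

New value of v13: 0.
Computations that run: v2, v5, v6, v7, v9, v11, v13 — 7 in total.
Values that change: in7, v2, v7, v9, v11, v13.

First evaluation (everything demanded from the output):
  v1 = max2(-5, 1) = 1
  v2 = max2(-5, -9) = -5
  v5 = max2(-5, 1) = 1
  v6 = max2(1, -9) = 1
  v7 = min2(-5, 1) = -5
  v9 = sub(-5, 1) = -6
  v11 = min2(-6, 1) = -6
  v13 = min2(-6, -6) = -6

Propagation after the edit:
  v2: runs — in7 -9->1; result 1.
  v5: runs — v2 -5->1; result 1 (same value as before).
  v6: runs — in7 -9->1; result 1 (same value as before).
  v7: runs — v2 -5->1; result 1.
  v9: runs — v7 -5->1; result 0.
  v11: runs — v9 -6->0; result 0.
  v13: runs — v9 -6->0; v11 -6->0; result 0.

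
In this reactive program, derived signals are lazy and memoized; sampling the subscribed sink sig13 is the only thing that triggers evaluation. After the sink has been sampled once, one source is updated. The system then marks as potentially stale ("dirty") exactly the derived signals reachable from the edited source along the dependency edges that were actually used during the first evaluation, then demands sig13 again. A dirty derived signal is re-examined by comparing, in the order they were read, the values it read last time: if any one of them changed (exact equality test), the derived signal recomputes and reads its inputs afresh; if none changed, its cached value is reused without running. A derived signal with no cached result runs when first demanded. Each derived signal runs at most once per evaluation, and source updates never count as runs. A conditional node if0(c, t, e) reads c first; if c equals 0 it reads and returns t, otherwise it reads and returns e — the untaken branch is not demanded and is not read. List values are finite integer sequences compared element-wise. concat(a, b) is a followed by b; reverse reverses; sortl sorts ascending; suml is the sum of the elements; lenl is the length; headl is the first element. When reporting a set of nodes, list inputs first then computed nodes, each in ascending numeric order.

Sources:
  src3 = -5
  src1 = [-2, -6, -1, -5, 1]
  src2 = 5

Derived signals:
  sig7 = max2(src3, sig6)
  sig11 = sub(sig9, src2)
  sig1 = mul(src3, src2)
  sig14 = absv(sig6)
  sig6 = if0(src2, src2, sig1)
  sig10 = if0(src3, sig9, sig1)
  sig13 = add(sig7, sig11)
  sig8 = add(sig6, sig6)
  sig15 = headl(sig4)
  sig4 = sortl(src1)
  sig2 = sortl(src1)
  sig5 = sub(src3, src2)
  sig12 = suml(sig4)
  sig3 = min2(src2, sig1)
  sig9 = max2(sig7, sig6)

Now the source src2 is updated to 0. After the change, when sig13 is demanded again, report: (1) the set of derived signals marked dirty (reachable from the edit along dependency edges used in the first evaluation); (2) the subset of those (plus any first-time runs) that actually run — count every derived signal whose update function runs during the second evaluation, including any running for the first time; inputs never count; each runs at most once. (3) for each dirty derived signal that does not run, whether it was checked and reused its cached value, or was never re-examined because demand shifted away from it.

First demand of the output computes:
  sig1 = mul(-5, 5) = -25
  sig6 = if0(src2=5 -> else branch sig1) = -25
  sig7 = max2(-5, -25) = -5
  sig9 = max2(-5, -25) = -5
  sig11 = sub(-5, 5) = -10
  sig13 = add(-5, -10) = -15

After the edit, cleaning proceeds:
  sig1: stays stale; no demand reaches it after the flip.
  sig6: a read changed (src2 5->0) — executes, giving 0.
  sig7: a read changed (sig6 -25->0) — executes, giving 0.
  sig9: a read changed (sig7 -5->0; sig6 -25->0) — executes, giving 0.
  sig11: a read changed (sig9 -5->0; src2 5->0) — executes, giving 0.
  sig13: a read changed (sig7 -5->0; sig11 -10->0) — executes, giving 0.

Note the branch switch — demand abandons sig1, which is never re-examined.

The edit dirties: sig1, sig6, sig7, sig9, sig11, sig13.
5 derived signals run: sig6, sig7, sig9, sig11, sig13.
Unvisited dirty nodes (no longer demanded): sig1.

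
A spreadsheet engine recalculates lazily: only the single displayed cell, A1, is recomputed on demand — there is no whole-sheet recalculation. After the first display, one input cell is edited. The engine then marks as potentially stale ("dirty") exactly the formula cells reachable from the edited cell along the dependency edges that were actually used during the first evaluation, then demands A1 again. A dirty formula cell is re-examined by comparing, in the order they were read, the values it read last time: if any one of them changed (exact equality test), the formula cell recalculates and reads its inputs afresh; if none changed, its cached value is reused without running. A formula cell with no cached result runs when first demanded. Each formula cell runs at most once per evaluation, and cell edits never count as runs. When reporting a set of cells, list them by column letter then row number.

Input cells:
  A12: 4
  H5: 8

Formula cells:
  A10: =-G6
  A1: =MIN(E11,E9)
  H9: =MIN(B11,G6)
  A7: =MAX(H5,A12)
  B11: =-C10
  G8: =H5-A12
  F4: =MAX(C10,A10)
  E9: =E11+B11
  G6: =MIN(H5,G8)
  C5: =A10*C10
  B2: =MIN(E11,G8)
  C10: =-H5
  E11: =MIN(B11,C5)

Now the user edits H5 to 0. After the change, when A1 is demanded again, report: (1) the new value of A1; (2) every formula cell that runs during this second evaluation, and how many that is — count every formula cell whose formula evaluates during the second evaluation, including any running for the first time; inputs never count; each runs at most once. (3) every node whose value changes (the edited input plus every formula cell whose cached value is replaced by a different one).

New value of A1: 0.
Formula cells that run: A1, A10, B11, C5, C10, E9, E11, G6, G8 — 9 in total.
Values that change: A1, A10, B11, C5, C10, E9, E11, G6, G8, H5.

First evaluation (everything demanded from the output):
  C10 = -(8) = -8
  B11 = -(-8) = 8
  G8 = 8 - 4 = 4
  G6 = MIN(8, 4) = 4
  A10 = -(4) = -4
  C5 = -4 * -8 = 32
  E11 = MIN(8, 32) = 8
  E9 = 8 + 8 = 16
  A1 = MIN(8, 16) = 8

Propagation after the edit:
  C10: runs — H5 8->0; result 0.
  B11: runs — C10 -8->0; result 0.
  G8: runs — H5 8->0; result -4.
  G6: runs — H5 8->0; G8 4->-4; result -4.
  A10: runs — G6 4->-4; result 4.
  C5: runs — A10 -4->4; C10 -8->0; result 0.
  E11: runs — B11 8->0; C5 32->0; result 0.
  E9: runs — E11 8->0; B11 8->0; result 0.
  A1: runs — E11 8->0; E9 16->0; result 0.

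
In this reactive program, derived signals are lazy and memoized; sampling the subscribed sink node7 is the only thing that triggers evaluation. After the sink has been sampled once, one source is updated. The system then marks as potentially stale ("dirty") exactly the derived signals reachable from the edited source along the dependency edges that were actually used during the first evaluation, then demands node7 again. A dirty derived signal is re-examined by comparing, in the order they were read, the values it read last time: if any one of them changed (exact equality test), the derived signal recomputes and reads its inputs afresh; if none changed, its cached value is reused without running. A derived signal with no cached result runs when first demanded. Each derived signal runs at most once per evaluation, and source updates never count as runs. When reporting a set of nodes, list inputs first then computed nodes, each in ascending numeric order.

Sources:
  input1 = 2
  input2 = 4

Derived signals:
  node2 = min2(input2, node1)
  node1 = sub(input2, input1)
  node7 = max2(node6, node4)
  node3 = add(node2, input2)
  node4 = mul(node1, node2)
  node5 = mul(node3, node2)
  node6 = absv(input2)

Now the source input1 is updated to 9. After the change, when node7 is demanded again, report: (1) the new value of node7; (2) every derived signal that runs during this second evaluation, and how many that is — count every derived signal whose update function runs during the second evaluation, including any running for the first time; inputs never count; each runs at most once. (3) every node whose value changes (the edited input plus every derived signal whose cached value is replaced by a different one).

First demand of the output computes:
  node1 = sub(4, 2) = 2
  node2 = min2(4, 2) = 2
  node4 = mul(2, 2) = 4
  node6 = absv(4) = 4
  node7 = max2(4, 4) = 4

After the edit, cleaning proceeds:
  node1: a read changed (input1 2->9) — executes, giving -5.
  node2: a read changed (node1 2->-5) — executes, giving -5.
  node4: a read changed (node1 2->-5; node2 2->-5) — executes, giving 25.
  node7: a read changed (node4 4->25) — executes, giving 25.

Demanding node7 again yields 25.
4 derived signals run: node1, node2, node4, node7.
The nodes whose values change: input1, node1, node2, node4, node7.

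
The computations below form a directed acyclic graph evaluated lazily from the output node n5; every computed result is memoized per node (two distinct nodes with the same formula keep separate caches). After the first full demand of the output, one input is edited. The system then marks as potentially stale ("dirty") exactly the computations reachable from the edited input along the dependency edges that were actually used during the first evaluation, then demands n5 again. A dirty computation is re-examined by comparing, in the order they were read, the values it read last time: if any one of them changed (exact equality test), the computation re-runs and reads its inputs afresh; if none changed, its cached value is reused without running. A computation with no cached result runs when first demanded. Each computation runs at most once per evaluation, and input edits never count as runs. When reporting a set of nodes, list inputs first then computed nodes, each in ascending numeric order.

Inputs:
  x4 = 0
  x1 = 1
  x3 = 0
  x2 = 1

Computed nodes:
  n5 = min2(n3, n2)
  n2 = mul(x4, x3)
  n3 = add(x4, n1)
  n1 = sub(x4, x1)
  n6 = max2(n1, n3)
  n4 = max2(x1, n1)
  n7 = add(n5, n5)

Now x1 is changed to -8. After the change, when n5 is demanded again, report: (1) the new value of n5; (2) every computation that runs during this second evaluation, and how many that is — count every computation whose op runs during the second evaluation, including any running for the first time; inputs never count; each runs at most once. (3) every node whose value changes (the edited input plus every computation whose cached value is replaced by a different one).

Demanding n5 again yields 0.
3 computations run: n1, n3, n5.
The nodes whose values change: x1, n1, n3, n5.

First demand of the output computes:
  n1 = sub(0, 1) = -1
  n2 = mul(0, 0) = 0
  n3 = add(0, -1) = -1
  n5 = min2(-1, 0) = -1

After the edit, cleaning proceeds:
  n1: a read changed (x1 1->-8) — executes, giving 8.
  n3: a read changed (n1 -1->8) — executes, giving 8.
  n5: a read changed (n3 -1->8) — executes, giving 0.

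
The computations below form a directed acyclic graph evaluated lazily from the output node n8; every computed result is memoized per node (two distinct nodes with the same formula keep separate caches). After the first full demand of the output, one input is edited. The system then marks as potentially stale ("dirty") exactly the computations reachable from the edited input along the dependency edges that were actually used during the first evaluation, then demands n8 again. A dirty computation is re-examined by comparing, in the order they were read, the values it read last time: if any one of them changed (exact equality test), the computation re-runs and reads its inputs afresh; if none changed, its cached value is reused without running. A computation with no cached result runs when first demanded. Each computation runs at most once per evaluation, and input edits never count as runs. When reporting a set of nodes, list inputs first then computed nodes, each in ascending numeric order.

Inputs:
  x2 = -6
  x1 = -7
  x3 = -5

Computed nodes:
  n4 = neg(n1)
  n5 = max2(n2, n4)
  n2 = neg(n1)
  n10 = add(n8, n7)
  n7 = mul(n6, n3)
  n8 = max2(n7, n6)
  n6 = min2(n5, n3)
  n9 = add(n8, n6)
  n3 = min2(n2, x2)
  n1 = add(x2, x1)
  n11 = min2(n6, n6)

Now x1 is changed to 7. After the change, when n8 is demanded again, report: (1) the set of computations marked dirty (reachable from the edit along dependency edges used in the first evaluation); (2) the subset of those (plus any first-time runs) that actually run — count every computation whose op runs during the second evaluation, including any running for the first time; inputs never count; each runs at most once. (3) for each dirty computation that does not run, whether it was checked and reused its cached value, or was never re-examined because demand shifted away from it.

First demand of the output computes:
  n1 = add(-6, -7) = -13
  n2 = neg(-13) = 13
  n3 = min2(13, -6) = -6
  n4 = neg(-13) = 13
  n5 = max2(13, 13) = 13
  n6 = min2(13, -6) = -6
  n7 = mul(-6, -6) = 36
  n8 = max2(36, -6) = 36

After the edit, cleaning proceeds:
  n1: a read changed (x1 -7->7) — executes, giving 1.
  n2: a read changed (n1 -13->1) — executes, giving -1.
  n3: a read changed (n2 13->-1) — executes, giving -6 — identical to its old value.
  n4: a read changed (n1 -13->1) — executes, giving -1.
  n5: a read changed (n2 13->-1; n4 13->-1) — executes, giving -1.
  n6: a read changed (n5 13->-1) — executes, giving -6 — identical to its old value.
  n7: dirty, but its reads are unchanged (n6 unchanged, n3 unchanged); cached 36 stands.
  n8: dirty, but its reads are unchanged (n7 unchanged, n6 unchanged); cached 36 stands.

Note where the cutoff bites: n7 is checked, finds nothing changed, and keeps its cache.

The edit dirties: n1, n2, n3, n4, n5, n6, n7, n8.
6 computations run: n1, n2, n3, n4, n5, n6.
Cache hits after checking: n7, n8.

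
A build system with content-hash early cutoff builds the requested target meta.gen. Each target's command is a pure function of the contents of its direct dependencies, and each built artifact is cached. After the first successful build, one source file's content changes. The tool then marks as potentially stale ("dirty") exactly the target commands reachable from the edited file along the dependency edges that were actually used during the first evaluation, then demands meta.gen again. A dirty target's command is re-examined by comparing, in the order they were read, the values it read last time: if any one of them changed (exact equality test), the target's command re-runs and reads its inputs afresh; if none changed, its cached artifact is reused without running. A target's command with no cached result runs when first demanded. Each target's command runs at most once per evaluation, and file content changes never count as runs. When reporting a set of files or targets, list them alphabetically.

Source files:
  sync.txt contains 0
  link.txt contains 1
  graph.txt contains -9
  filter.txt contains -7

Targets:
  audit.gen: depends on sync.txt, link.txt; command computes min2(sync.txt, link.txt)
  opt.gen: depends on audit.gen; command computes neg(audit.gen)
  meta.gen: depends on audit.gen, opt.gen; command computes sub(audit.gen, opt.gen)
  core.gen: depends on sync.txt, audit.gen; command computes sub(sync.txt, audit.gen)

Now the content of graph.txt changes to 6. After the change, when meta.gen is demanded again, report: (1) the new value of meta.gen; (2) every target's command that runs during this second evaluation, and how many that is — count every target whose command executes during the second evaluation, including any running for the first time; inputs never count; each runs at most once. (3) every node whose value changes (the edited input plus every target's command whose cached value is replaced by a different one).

New value of meta.gen: 0.
Target commands that run: none — 0 in total.
Values that change: graph.txt.
Key observation: graph.txt is never demanded by the output, so the edit triggers no recomputation at all.

First evaluation (everything demanded from the output):
  audit.gen = min2(0, 1) = 0
  opt.gen = neg(0) = 0
  meta.gen = sub(0, 0) = 0

Propagation after the edit:
  graph.txt feeds no computation that the output demands — nothing is marked dirty and nothing runs.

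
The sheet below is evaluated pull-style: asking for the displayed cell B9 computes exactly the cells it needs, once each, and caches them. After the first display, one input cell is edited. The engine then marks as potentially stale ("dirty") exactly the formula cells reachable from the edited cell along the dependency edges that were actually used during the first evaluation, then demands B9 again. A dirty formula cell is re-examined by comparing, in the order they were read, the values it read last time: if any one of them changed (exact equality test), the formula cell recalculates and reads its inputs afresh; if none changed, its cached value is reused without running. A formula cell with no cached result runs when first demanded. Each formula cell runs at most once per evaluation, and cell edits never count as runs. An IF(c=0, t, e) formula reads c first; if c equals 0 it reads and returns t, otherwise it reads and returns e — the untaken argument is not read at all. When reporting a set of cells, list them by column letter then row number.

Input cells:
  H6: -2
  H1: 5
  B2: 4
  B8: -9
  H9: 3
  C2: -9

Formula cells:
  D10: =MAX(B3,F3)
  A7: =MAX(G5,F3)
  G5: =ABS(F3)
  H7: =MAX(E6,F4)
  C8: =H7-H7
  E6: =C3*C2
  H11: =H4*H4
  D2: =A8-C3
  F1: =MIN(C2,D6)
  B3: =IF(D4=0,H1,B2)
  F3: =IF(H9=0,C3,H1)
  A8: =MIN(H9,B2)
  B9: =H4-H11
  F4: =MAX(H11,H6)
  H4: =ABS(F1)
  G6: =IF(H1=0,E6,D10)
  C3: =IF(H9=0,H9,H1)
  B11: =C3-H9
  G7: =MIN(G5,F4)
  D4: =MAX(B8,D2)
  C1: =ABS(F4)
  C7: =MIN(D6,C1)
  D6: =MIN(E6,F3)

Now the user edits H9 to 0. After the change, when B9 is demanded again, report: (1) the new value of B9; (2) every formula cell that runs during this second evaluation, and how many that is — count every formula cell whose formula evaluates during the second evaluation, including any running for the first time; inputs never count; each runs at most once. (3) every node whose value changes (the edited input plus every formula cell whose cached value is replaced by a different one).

Demanding B9 again yields -72.
8 formula cells run: B9, C3, D6, E6, F1, F3, H4, H11.
The nodes whose values change: B9, C3, D6, E6, F1, F3, H4, H9, H11.

First demand of the output computes:
  C3 = IF(H9=0: H9=3 -> else branch H1) = 5
  E6 = 5 * -9 = -45
  F3 = IF(H9=0: H9=3 -> else branch H1) = 5
  D6 = MIN(-45, 5) = -45
  F1 = MIN(-9, -45) = -45
  H4 = ABS(-45) = 45
  H11 = 45 * 45 = 2025
  B9 = 45 - 2025 = -1980

After the edit, cleaning proceeds:
  C3: a read changed (H9 3->0) — executes, giving 0.
  E6: a read changed (C3 5->0) — executes, giving 0.
  F3: a read changed (H9 3->0) — executes, giving 0.
  D6: a read changed (E6 -45->0; F3 5->0) — executes, giving 0.
  F1: a read changed (D6 -45->0) — executes, giving -9.
  H4: a read changed (F1 -45->-9) — executes, giving 9.
  H11: a read changed (H4 45->9; H4 45->9) — executes, giving 81.
  B9: a read changed (H4 45->9; H11 2025->81) — executes, giving -72.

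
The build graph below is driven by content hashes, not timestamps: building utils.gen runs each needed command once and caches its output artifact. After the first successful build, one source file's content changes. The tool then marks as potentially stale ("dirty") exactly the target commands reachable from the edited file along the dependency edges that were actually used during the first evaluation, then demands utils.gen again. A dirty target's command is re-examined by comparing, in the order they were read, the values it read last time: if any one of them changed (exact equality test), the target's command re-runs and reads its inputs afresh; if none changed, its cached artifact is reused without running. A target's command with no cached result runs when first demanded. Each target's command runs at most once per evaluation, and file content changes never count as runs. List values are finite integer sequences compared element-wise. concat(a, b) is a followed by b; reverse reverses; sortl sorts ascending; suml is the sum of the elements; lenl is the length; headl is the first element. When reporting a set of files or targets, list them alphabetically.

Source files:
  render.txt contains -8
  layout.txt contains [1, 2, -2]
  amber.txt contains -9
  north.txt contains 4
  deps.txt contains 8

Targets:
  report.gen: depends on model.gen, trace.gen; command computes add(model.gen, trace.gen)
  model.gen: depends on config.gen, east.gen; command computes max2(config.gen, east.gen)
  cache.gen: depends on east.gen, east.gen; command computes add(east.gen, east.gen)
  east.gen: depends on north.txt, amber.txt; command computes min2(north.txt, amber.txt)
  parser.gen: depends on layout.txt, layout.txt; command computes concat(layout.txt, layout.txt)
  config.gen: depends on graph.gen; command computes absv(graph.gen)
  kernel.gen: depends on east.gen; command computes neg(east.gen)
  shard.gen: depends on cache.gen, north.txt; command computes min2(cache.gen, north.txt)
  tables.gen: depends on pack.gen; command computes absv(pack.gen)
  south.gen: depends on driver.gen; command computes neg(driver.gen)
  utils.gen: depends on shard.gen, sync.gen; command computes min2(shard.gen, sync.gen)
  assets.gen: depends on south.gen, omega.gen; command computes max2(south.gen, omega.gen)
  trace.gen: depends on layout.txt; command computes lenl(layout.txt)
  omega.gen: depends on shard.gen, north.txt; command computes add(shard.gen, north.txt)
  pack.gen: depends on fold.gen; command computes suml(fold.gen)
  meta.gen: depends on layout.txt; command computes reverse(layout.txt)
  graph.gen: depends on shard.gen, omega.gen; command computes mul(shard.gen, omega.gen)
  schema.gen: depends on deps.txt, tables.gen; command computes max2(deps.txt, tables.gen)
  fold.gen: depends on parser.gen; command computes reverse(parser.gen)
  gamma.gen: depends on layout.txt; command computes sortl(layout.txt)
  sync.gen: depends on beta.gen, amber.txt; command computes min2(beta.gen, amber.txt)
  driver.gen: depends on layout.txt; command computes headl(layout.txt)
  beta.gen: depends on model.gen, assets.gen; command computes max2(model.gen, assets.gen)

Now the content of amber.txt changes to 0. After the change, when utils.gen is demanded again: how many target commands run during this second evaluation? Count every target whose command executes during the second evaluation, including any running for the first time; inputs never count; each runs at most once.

Run set: assets.gen, beta.gen, cache.gen, config.gen, east.gen, graph.gen, model.gen, omega.gen, shard.gen, sync.gen, utils.gen (11 run).

Initial pass — values computed on the first demand:
  driver.gen = headl([1, 2, -2]) = 1
  east.gen = min2(4, -9) = -9
  cache.gen = add(-9, -9) = -18
  shard.gen = min2(-18, 4) = -18
  omega.gen = add(-18, 4) = -14
  graph.gen = mul(-18, -14) = 252
  config.gen = absv(252) = 252
  model.gen = max2(252, -9) = 252
  south.gen = neg(1) = -1
  assets.gen = max2(-1, -14) = -1
  beta.gen = max2(252, -1) = 252
  sync.gen = min2(252, -9) = -9
  utils.gen = min2(-18, -9) = -18

Second demand — change propagation:
  east.gen: re-runs because amber.txt -9->0; new result 0.
  cache.gen: re-runs because east.gen -9->0; east.gen -9->0; new result 0.
  shard.gen: re-runs because cache.gen -18->0; new result 0.
  omega.gen: re-runs because shard.gen -18->0; new result 4.
  assets.gen: re-runs because omega.gen -14->4; new result 4.
  graph.gen: re-runs because shard.gen -18->0; omega.gen -14->4; new result 0.
  config.gen: re-runs because graph.gen 252->0; new result 0.
  model.gen: re-runs because config.gen 252->0; east.gen -9->0; new result 0.
  beta.gen: re-runs because model.gen 252->0; assets.gen -1->4; new result 4.
  sync.gen: re-runs because beta.gen 252->4; amber.txt -9->0; new result 0.
  utils.gen: re-runs because shard.gen -18->0; sync.gen -9->0; new result 0.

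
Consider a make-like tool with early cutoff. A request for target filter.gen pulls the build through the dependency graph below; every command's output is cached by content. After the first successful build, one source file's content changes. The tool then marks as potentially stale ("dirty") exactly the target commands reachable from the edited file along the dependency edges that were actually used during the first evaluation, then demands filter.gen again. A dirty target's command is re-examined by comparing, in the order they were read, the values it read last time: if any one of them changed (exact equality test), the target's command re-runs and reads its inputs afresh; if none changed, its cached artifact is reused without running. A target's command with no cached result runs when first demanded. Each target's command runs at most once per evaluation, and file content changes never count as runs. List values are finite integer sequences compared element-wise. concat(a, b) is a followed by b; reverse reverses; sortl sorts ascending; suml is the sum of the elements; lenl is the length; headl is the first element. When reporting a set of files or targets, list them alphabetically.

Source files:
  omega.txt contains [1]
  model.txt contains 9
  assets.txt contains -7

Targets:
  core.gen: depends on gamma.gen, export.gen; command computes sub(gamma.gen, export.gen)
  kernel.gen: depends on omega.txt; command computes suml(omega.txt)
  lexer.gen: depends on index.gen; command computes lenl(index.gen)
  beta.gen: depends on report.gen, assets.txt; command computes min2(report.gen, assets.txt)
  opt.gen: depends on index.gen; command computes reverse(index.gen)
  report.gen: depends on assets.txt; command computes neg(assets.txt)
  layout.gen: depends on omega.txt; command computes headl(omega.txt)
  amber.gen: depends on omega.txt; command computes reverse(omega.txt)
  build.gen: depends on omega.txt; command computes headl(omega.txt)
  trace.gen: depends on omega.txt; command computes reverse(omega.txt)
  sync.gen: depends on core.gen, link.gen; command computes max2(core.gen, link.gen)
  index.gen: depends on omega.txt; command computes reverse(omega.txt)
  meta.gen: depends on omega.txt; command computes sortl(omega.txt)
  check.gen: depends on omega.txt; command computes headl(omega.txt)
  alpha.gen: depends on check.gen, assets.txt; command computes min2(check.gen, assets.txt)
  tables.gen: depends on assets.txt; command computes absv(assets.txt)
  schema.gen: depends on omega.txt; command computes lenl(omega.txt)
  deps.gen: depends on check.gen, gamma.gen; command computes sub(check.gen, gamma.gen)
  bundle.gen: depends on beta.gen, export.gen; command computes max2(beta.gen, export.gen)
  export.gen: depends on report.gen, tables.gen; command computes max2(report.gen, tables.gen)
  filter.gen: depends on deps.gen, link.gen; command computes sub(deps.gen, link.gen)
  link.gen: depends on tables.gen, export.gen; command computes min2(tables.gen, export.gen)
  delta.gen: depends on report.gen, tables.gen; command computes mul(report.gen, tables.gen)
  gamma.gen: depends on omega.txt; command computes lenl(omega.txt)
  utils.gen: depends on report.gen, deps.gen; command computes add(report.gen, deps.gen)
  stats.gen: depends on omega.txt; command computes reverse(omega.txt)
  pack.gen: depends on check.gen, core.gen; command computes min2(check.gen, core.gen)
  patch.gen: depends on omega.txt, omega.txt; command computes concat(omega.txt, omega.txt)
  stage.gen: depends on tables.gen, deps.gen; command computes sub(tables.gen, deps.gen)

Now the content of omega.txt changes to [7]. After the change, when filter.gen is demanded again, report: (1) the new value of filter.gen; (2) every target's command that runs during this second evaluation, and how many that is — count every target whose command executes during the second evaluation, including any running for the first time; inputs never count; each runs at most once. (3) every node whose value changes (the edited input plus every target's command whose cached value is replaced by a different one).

Demanding filter.gen again yields -1.
4 target commands run: check.gen, deps.gen, filter.gen, gamma.gen.
The nodes whose values change: check.gen, deps.gen, filter.gen, omega.txt.

First demand of the output computes:
  check.gen = headl([1]) = 1
  gamma.gen = lenl([1]) = 1
  deps.gen = sub(1, 1) = 0
  report.gen = neg(-7) = 7
  tables.gen = absv(-7) = 7
  export.gen = max2(7, 7) = 7
  link.gen = min2(7, 7) = 7
  filter.gen = sub(0, 7) = -7

After the edit, cleaning proceeds:
  check.gen: a read changed (omega.txt [1]->[7]) — executes, giving 7.
  gamma.gen: a read changed (omega.txt [1]->[7]) — executes, giving 1 — identical to its old value.
  deps.gen: a read changed (check.gen 1->7) — executes, giving 6.
  filter.gen: a read changed (deps.gen 0->6) — executes, giving -1.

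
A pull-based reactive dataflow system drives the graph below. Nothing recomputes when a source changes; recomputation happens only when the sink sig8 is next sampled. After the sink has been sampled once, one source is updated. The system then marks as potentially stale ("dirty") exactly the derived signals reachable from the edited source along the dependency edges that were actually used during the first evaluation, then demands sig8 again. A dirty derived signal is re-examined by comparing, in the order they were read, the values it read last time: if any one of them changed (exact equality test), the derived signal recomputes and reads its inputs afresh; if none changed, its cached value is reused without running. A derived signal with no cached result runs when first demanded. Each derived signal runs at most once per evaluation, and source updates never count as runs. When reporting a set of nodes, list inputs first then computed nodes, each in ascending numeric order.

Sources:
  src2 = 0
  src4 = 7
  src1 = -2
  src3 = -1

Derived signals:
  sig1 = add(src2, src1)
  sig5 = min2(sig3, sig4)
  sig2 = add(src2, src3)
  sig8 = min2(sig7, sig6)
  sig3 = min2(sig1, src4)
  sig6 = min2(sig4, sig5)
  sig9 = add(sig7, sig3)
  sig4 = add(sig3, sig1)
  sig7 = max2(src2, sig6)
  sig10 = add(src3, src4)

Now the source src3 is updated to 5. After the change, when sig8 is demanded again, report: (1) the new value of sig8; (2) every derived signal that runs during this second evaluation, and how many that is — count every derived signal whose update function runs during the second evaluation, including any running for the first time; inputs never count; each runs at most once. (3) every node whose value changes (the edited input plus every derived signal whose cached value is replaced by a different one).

First evaluation (everything demanded from the output):
  sig1 = add(0, -2) = -2
  sig3 = min2(-2, 7) = -2
  sig4 = add(-2, -2) = -4
  sig5 = min2(-2, -4) = -4
  sig6 = min2(-4, -4) = -4
  sig7 = max2(0, -4) = 0
  sig8 = min2(0, -4) = -4

Propagation after the edit:
  src3 feeds no computation that the output demands — nothing is marked dirty and nothing runs.

Key observation: src3 is never demanded by the output, so the edit triggers no recomputation at all.

New value of sig8: -4.
Derived signals that run: none — 0 in total.
Values that change: src3.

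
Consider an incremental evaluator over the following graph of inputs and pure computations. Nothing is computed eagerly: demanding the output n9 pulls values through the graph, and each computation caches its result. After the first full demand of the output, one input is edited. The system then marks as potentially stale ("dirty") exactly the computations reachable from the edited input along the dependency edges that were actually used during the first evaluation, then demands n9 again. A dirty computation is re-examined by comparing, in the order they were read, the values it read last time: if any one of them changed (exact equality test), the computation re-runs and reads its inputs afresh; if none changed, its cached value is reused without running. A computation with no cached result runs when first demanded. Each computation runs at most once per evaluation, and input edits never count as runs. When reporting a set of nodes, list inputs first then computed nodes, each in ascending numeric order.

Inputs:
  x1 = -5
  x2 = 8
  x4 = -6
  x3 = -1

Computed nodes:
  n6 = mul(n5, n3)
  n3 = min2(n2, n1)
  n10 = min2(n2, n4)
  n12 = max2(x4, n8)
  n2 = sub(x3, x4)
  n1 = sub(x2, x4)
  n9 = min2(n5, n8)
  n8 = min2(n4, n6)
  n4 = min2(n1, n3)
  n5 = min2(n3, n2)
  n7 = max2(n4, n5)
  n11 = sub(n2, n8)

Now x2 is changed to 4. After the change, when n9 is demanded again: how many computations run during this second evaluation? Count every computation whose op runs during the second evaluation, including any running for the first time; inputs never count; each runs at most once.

Run set: n1, n3, n4 (3 run).
The important point: at n5 every value read last time is unchanged, so the dirty flag clears without a run.

Initial pass — values computed on the first demand:
  n1 = sub(8, -6) = 14
  n2 = sub(-1, -6) = 5
  n3 = min2(5, 14) = 5
  n4 = min2(14, 5) = 5
  n5 = min2(5, 5) = 5
  n6 = mul(5, 5) = 25
  n8 = min2(5, 25) = 5
  n9 = min2(5, 5) = 5

Second demand — change propagation:
  n1: re-runs because x2 8->4; new result 10.
  n3: re-runs because n1 14->10; new result 5 (unchanged).
  n4: re-runs because n1 14->10; new result 5 (unchanged).
  n5: re-examined; everything it read last time is the same (n3 unchanged, n2 unchanged) — cache 5 kept, no run.
  n6: re-examined; everything it read last time is the same (n5 unchanged, n3 unchanged) — cache 25 kept, no run.
  n8: re-examined; everything it read last time is the same (n4 unchanged, n6 unchanged) — cache 5 kept, no run.
  n9: re-examined; everything it read last time is the same (n5 unchanged, n8 unchanged) — cache 5 kept, no run.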